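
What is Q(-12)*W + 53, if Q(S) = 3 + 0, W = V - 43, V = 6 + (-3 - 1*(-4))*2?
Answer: -52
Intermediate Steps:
V = 8 (V = 6 + (-3 + 4)*2 = 6 + 1*2 = 6 + 2 = 8)
W = -35 (W = 8 - 43 = -35)
Q(S) = 3
Q(-12)*W + 53 = 3*(-35) + 53 = -105 + 53 = -52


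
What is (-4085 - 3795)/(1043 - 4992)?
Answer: 7880/3949 ≈ 1.9954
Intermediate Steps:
(-4085 - 3795)/(1043 - 4992) = -7880/(-3949) = -7880*(-1/3949) = 7880/3949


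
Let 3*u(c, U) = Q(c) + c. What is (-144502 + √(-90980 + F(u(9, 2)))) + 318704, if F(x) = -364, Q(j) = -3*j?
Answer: 174202 + 4*I*√5709 ≈ 1.742e+5 + 302.23*I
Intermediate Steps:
u(c, U) = -2*c/3 (u(c, U) = (-3*c + c)/3 = (-2*c)/3 = -2*c/3)
(-144502 + √(-90980 + F(u(9, 2)))) + 318704 = (-144502 + √(-90980 - 364)) + 318704 = (-144502 + √(-91344)) + 318704 = (-144502 + 4*I*√5709) + 318704 = 174202 + 4*I*√5709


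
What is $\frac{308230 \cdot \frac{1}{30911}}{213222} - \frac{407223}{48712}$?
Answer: $- \frac{1341976595431603}{160528088074152} \approx -8.3598$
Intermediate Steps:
$\frac{308230 \cdot \frac{1}{30911}}{213222} - \frac{407223}{48712} = 308230 \cdot \frac{1}{30911} \cdot \frac{1}{213222} - \frac{407223}{48712} = \frac{308230}{30911} \cdot \frac{1}{213222} - \frac{407223}{48712} = \frac{154115}{3295452621} - \frac{407223}{48712} = - \frac{1341976595431603}{160528088074152}$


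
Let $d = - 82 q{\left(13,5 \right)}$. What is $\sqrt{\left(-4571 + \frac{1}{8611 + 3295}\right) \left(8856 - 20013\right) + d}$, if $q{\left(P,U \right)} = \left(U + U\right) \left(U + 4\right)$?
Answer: $\frac{3 \sqrt{803128508405330}}{11906} \approx 7140.8$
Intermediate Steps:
$q{\left(P,U \right)} = 2 U \left(4 + U\right)$
$d = -7380$ ($d = - 82 \cdot 2 \cdot 5 \left(4 + 5\right) = - 82 \cdot 2 \cdot 5 \cdot 9 = \left(-82\right) 90 = -7380$)
$\sqrt{\left(-4571 + \frac{1}{8611 + 3295}\right) \left(8856 - 20013\right) + d} = \sqrt{\left(-4571 + \frac{1}{8611 + 3295}\right) \left(8856 - 20013\right) - 7380} = \sqrt{\left(-4571 + \frac{1}{11906}\right) \left(-11157\right) - 7380} = \sqrt{\left(- \frac{54422325}{11906}\right) \left(-11157\right) - 7380} = \sqrt{\frac{607189880025}{11906} - 7380} = \sqrt{\frac{607102013745}{11906}} = \frac{3 \sqrt{803128508405330}}{11906}$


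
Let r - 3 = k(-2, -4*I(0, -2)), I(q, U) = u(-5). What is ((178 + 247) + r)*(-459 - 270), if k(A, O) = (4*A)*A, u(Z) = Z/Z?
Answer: -323676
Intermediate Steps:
u(Z) = 1
I(q, U) = 1
k(A, O) = 4*A**2
r = 19 (r = 3 + 4*(-2)**2 = 3 + 4*4 = 3 + 16 = 19)
((178 + 247) + r)*(-459 - 270) = ((178 + 247) + 19)*(-459 - 270) = (425 + 19)*(-729) = 444*(-729) = -323676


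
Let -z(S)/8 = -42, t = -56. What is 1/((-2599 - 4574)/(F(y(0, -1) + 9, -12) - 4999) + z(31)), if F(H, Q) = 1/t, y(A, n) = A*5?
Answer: 31105/10495912 ≈ 0.0029635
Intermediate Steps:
y(A, n) = 5*A
z(S) = 336 (z(S) = -8*(-42) = 336)
F(H, Q) = -1/56 (F(H, Q) = 1/(-56) = -1/56)
1/((-2599 - 4574)/(F(y(0, -1) + 9, -12) - 4999) + z(31)) = 1/((-2599 - 4574)/(-1/56 - 4999) + 336) = 1/(-7173/(-279945/56) + 336) = 1/(-7173*(-56/279945) + 336) = 1/(44632/31105 + 336) = 1/(10495912/31105) = 31105/10495912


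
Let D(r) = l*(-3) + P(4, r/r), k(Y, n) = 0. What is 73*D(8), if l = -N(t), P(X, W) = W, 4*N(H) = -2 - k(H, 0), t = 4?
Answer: -73/2 ≈ -36.500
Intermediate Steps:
N(H) = -½ (N(H) = (-2 - 1*0)/4 = (-2 + 0)/4 = (¼)*(-2) = -½)
l = ½ (l = -1*(-½) = ½ ≈ 0.50000)
D(r) = -½ (D(r) = (½)*(-3) + r/r = -3/2 + 1 = -½)
73*D(8) = 73*(-½) = -73/2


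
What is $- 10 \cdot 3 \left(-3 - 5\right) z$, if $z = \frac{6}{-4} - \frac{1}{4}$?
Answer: $-420$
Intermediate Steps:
$z = - \frac{7}{4}$ ($z = 6 \left(- \frac{1}{4}\right) - \frac{1}{4} = - \frac{3}{2} - \frac{1}{4} = - \frac{7}{4} \approx -1.75$)
$- 10 \cdot 3 \left(-3 - 5\right) z = - 10 \cdot 3 \left(-3 - 5\right) \left(- \frac{7}{4}\right) = - 10 \cdot 3 \left(-8\right) \left(- \frac{7}{4}\right) = \left(-10\right) \left(-24\right) \left(- \frac{7}{4}\right) = 240 \left(- \frac{7}{4}\right) = -420$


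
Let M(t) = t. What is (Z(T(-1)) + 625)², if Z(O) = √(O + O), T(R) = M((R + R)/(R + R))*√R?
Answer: 391875 + 1252*I ≈ 3.9188e+5 + 1252.0*I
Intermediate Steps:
T(R) = √R (T(R) = ((R + R)/(R + R))*√R = ((2*R)/((2*R)))*√R = ((2*R)*(1/(2*R)))*√R = 1*√R = √R)
Z(O) = √2*√O (Z(O) = √(2*O) = √2*√O)
(Z(T(-1)) + 625)² = (√2*√(√(-1)) + 625)² = (√2*√I + 625)² = (625 + √2*√I)²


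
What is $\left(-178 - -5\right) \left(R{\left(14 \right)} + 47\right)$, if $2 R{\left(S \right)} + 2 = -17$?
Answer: $- \frac{12975}{2} \approx -6487.5$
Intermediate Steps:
$R{\left(S \right)} = - \frac{19}{2}$ ($R{\left(S \right)} = -1 + \frac{1}{2} \left(-17\right) = -1 - \frac{17}{2} = - \frac{19}{2}$)
$\left(-178 - -5\right) \left(R{\left(14 \right)} + 47\right) = \left(-178 - -5\right) \left(- \frac{19}{2} + 47\right) = \left(-178 + 5\right) \frac{75}{2} = \left(-173\right) \frac{75}{2} = - \frac{12975}{2}$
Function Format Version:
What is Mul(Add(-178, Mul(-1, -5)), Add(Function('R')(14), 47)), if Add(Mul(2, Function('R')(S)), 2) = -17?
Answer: Rational(-12975, 2) ≈ -6487.5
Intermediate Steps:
Function('R')(S) = Rational(-19, 2) (Function('R')(S) = Add(-1, Mul(Rational(1, 2), -17)) = Add(-1, Rational(-17, 2)) = Rational(-19, 2))
Mul(Add(-178, Mul(-1, -5)), Add(Function('R')(14), 47)) = Mul(Add(-178, Mul(-1, -5)), Add(Rational(-19, 2), 47)) = Mul(Add(-178, 5), Rational(75, 2)) = Mul(-173, Rational(75, 2)) = Rational(-12975, 2)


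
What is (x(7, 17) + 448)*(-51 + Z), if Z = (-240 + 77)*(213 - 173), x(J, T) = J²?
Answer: -3265787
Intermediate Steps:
Z = -6520 (Z = -163*40 = -6520)
(x(7, 17) + 448)*(-51 + Z) = (7² + 448)*(-51 - 6520) = (49 + 448)*(-6571) = 497*(-6571) = -3265787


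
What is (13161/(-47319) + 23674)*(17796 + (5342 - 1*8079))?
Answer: 5623115156285/15773 ≈ 3.5650e+8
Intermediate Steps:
(13161/(-47319) + 23674)*(17796 + (5342 - 1*8079)) = (13161*(-1/47319) + 23674)*(17796 + (5342 - 8079)) = (-4387/15773 + 23674)*(17796 - 2737) = (373405615/15773)*15059 = 5623115156285/15773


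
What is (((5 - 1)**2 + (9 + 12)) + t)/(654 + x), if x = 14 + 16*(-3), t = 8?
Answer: 9/124 ≈ 0.072581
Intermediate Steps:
x = -34 (x = 14 - 48 = -34)
(((5 - 1)**2 + (9 + 12)) + t)/(654 + x) = (((5 - 1)**2 + (9 + 12)) + 8)/(654 - 34) = ((4**2 + 21) + 8)/620 = ((16 + 21) + 8)*(1/620) = (37 + 8)*(1/620) = 45*(1/620) = 9/124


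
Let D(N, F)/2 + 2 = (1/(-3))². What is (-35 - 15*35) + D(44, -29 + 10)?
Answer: -5074/9 ≈ -563.78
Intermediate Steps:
D(N, F) = -34/9 (D(N, F) = -4 + 2*(1/(-3))² = -4 + 2*(-⅓)² = -4 + 2*(⅑) = -4 + 2/9 = -34/9)
(-35 - 15*35) + D(44, -29 + 10) = (-35 - 15*35) - 34/9 = (-35 - 525) - 34/9 = -560 - 34/9 = -5074/9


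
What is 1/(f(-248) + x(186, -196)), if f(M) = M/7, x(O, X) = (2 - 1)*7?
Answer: -7/199 ≈ -0.035176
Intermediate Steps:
x(O, X) = 7 (x(O, X) = 1*7 = 7)
f(M) = M/7 (f(M) = M*(1/7) = M/7)
1/(f(-248) + x(186, -196)) = 1/((1/7)*(-248) + 7) = 1/(-248/7 + 7) = 1/(-199/7) = -7/199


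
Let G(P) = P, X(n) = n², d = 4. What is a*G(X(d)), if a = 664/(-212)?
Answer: -2656/53 ≈ -50.113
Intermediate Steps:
a = -166/53 (a = 664*(-1/212) = -166/53 ≈ -3.1321)
a*G(X(d)) = -166/53*4² = -166/53*16 = -2656/53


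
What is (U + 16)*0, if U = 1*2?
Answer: 0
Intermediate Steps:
U = 2
(U + 16)*0 = (2 + 16)*0 = 18*0 = 0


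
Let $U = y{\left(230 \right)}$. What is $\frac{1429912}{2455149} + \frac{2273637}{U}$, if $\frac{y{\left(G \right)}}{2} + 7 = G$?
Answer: $\frac{5582755347665}{1094996454} \approx 5098.4$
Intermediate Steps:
$y{\left(G \right)} = -14 + 2 G$
$U = 446$ ($U = -14 + 2 \cdot 230 = -14 + 460 = 446$)
$\frac{1429912}{2455149} + \frac{2273637}{U} = \frac{1429912}{2455149} + \frac{2273637}{446} = \frac{5582755347665}{1094996454}$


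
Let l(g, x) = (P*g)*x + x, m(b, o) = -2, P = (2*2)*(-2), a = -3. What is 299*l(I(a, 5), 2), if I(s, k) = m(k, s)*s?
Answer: -28106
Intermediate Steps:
P = -8 (P = 4*(-2) = -8)
I(s, k) = -2*s
l(g, x) = x - 8*g*x (l(g, x) = (-8*g)*x + x = -8*g*x + x = x - 8*g*x)
299*l(I(a, 5), 2) = 299*(2*(1 - (-16)*(-3))) = 299*(2*(1 - 8*6)) = 299*(2*(1 - 48)) = 299*(2*(-47)) = 299*(-94) = -28106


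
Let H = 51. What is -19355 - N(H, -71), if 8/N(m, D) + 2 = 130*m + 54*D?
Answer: -27038939/1397 ≈ -19355.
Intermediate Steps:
N(m, D) = 8/(-2 + 54*D + 130*m) (N(m, D) = 8/(-2 + (130*m + 54*D)) = 8/(-2 + (54*D + 130*m)) = 8/(-2 + 54*D + 130*m))
-19355 - N(H, -71) = -19355 - 4/(-1 + 27*(-71) + 65*51) = -19355 - 4/(-1 - 1917 + 3315) = -19355 - 4/1397 = -27038939/1397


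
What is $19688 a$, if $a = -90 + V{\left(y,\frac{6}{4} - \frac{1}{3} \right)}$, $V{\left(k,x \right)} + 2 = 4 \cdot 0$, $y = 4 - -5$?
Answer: $-1811296$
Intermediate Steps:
$y = 9$ ($y = 4 + 5 = 9$)
$V{\left(k,x \right)} = -2$ ($V{\left(k,x \right)} = -2 + 4 \cdot 0 = -2 + 0 = -2$)
$a = -92$ ($a = -90 - 2 = -92$)
$19688 a = 19688 \left(-92\right) = -1811296$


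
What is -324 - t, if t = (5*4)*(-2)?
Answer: -284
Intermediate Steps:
t = -40 (t = 20*(-2) = -40)
-324 - t = -324 - 1*(-40) = -324 + 40 = -284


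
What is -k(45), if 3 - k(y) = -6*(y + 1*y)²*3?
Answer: -145803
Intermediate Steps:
k(y) = 3 + 72*y² (k(y) = 3 - (-6*(y + 1*y)²)*3 = 3 - (-6*(y + y)²)*3 = 3 - (-6*4*y²)*3 = 3 - (-24*y²)*3 = 3 - (-72)*y² = 3 + 72*y²)
-k(45) = -(3 + 72*45²) = -(3 + 72*2025) = -(3 + 145800) = -1*145803 = -145803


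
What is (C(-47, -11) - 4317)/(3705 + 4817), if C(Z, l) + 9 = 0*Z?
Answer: -2163/4261 ≈ -0.50763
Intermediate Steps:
C(Z, l) = -9 (C(Z, l) = -9 + 0*Z = -9 + 0 = -9)
(C(-47, -11) - 4317)/(3705 + 4817) = (-9 - 4317)/(3705 + 4817) = -4326/8522 = -4326*1/8522 = -2163/4261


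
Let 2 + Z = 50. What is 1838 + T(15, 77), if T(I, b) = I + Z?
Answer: 1901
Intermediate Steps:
Z = 48 (Z = -2 + 50 = 48)
T(I, b) = 48 + I (T(I, b) = I + 48 = 48 + I)
1838 + T(15, 77) = 1838 + (48 + 15) = 1838 + 63 = 1901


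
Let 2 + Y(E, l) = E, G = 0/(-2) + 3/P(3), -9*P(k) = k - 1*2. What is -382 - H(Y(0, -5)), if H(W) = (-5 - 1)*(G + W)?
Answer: -556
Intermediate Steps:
P(k) = 2/9 - k/9 (P(k) = -(k - 1*2)/9 = -(k - 2)/9 = -(-2 + k)/9 = 2/9 - k/9)
G = -27 (G = 0/(-2) + 3/(2/9 - ⅑*3) = 0*(-½) + 3/(2/9 - ⅓) = 0 + 3/(-⅑) = 0 + 3*(-9) = 0 - 27 = -27)
Y(E, l) = -2 + E
H(W) = 162 - 6*W (H(W) = (-5 - 1)*(-27 + W) = -6*(-27 + W) = 162 - 6*W)
-382 - H(Y(0, -5)) = -382 - (162 - 6*(-2 + 0)) = -382 - (162 - 6*(-2)) = -382 - (162 + 12) = -382 - 1*174 = -382 - 174 = -556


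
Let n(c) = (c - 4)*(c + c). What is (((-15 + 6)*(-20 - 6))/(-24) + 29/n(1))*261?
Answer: -15225/4 ≈ -3806.3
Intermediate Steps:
n(c) = 2*c*(-4 + c) (n(c) = (-4 + c)*(2*c) = 2*c*(-4 + c))
(((-15 + 6)*(-20 - 6))/(-24) + 29/n(1))*261 = (((-15 + 6)*(-20 - 6))/(-24) + 29/((2*1*(-4 + 1))))*261 = (-9*(-26)*(-1/24) + 29/((2*1*(-3))))*261 = (234*(-1/24) + 29/(-6))*261 = (-39/4 + 29*(-⅙))*261 = (-39/4 - 29/6)*261 = -175/12*261 = -15225/4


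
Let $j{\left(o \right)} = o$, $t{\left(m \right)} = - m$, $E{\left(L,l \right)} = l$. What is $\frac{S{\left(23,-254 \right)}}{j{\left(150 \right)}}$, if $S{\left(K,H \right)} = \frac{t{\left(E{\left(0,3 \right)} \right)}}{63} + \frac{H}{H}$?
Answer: $\frac{2}{315} \approx 0.0063492$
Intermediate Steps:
$S{\left(K,H \right)} = \frac{20}{21}$ ($S{\left(K,H \right)} = \frac{\left(-1\right) 3}{63} + \frac{H}{H} = \left(-3\right) \frac{1}{63} + 1 = - \frac{1}{21} + 1 = \frac{20}{21}$)
$\frac{S{\left(23,-254 \right)}}{j{\left(150 \right)}} = \frac{20}{21 \cdot 150} = \frac{20}{21} \cdot \frac{1}{150} = \frac{2}{315}$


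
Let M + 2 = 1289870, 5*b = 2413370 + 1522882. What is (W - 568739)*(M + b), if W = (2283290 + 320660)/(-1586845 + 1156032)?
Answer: -2544706403164629144/2154065 ≈ -1.1814e+12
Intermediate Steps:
b = 3936252/5 (b = (2413370 + 1522882)/5 = (1/5)*3936252 = 3936252/5 ≈ 7.8725e+5)
M = 1289868 (M = -2 + 1289870 = 1289868)
W = -2603950/430813 (W = 2603950/(-430813) = 2603950*(-1/430813) = -2603950/430813 ≈ -6.0443)
(W - 568739)*(M + b) = (-2603950/430813 - 568739)*(1289868 + 3936252/5) = -245022758757/430813*10385592/5 = -2544706403164629144/2154065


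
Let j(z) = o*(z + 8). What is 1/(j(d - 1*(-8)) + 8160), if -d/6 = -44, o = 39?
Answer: 1/19080 ≈ 5.2411e-5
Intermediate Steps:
d = 264 (d = -6*(-44) = 264)
j(z) = 312 + 39*z (j(z) = 39*(z + 8) = 39*(8 + z) = 312 + 39*z)
1/(j(d - 1*(-8)) + 8160) = 1/((312 + 39*(264 - 1*(-8))) + 8160) = 1/((312 + 39*(264 + 8)) + 8160) = 1/((312 + 39*272) + 8160) = 1/((312 + 10608) + 8160) = 1/(10920 + 8160) = 1/19080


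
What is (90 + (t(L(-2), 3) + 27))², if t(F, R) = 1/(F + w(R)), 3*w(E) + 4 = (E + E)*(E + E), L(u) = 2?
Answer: 19793601/1444 ≈ 13707.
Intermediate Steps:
w(E) = -4/3 + 4*E²/3 (w(E) = -4/3 + ((E + E)*(E + E))/3 = -4/3 + ((2*E)*(2*E))/3 = -4/3 + (4*E²)/3 = -4/3 + 4*E²/3)
t(F, R) = 1/(-4/3 + F + 4*R²/3) (t(F, R) = 1/(F + (-4/3 + 4*R²/3)) = 1/(-4/3 + F + 4*R²/3))
(90 + (t(L(-2), 3) + 27))² = (90 + (3/(-4 + 3*2 + 4*3²) + 27))² = (90 + (3/(-4 + 6 + 4*9) + 27))² = (90 + (3/(-4 + 6 + 36) + 27))² = (90 + (3/38 + 27))² = (90 + 1029/38)² = (4449/38)² = 19793601/1444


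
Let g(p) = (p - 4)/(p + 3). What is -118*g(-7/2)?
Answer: -1770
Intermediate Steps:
g(p) = (-4 + p)/(3 + p)
-118*g(-7/2) = -118*(-4 - 7/2)/(3 - 7/2) = -118*(-15)/((-½)*2) = -(-236)*(-15)/2 = -118*15 = -1770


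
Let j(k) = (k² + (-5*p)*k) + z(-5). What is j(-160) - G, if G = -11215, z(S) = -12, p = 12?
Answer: 46403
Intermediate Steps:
j(k) = -12 + k² - 60*k (j(k) = (k² + (-5*12)*k) - 12 = (k² - 60*k) - 12 = -12 + k² - 60*k)
j(-160) - G = (-12 + (-160)² - 60*(-160)) - 1*(-11215) = (-12 + 25600 + 9600) + 11215 = 35188 + 11215 = 46403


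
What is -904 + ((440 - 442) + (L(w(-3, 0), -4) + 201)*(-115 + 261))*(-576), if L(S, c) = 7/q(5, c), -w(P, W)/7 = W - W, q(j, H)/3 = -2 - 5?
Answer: -16875016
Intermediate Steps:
q(j, H) = -21 (q(j, H) = 3*(-2 - 5) = 3*(-7) = -21)
w(P, W) = 0 (w(P, W) = -7*(W - W) = -7*0 = 0)
L(S, c) = -⅓ (L(S, c) = 7/(-21) = 7*(-1/21) = -⅓)
-904 + ((440 - 442) + (L(w(-3, 0), -4) + 201)*(-115 + 261))*(-576) = -904 + ((440 - 442) + (-⅓ + 201)*(-115 + 261))*(-576) = -904 + (-2 + (602/3)*146)*(-576) = -904 + (-2 + 87892/3)*(-576) = -904 + (87886/3)*(-576) = -904 - 16874112 = -16875016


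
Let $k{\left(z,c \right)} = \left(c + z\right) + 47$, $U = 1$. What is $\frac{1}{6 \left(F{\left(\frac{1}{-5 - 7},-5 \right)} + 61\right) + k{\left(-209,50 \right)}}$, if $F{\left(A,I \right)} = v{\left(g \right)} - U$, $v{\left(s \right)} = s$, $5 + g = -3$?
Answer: $\frac{1}{200} \approx 0.005$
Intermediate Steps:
$g = -8$ ($g = -5 - 3 = -8$)
$F{\left(A,I \right)} = -9$ ($F{\left(A,I \right)} = -8 - 1 = -9$)
$k{\left(z,c \right)} = 47 + c + z$
$\frac{1}{6 \left(F{\left(\frac{1}{-5 - 7},-5 \right)} + 61\right) + k{\left(-209,50 \right)}} = \frac{1}{6 \left(-9 + 61\right) + \left(47 + 50 - 209\right)} = \frac{1}{6 \cdot 52 - 112} = \frac{1}{312 - 112} = \frac{1}{200}$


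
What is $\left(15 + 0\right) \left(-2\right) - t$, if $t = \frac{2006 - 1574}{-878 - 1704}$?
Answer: $- \frac{38514}{1291} \approx -29.833$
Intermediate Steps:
$t = - \frac{216}{1291}$ ($t = \frac{432}{-2582} = 432 \left(- \frac{1}{2582}\right) = - \frac{216}{1291} \approx -0.16731$)
$\left(15 + 0\right) \left(-2\right) - t = \left(15 + 0\right) \left(-2\right) - - \frac{216}{1291} = 15 \left(-2\right) + \frac{216}{1291} = -30 + \frac{216}{1291} = - \frac{38514}{1291}$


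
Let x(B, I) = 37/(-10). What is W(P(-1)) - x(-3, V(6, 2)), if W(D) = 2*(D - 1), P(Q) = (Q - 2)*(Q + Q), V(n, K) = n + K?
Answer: 137/10 ≈ 13.700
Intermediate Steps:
V(n, K) = K + n
x(B, I) = -37/10 (x(B, I) = 37*(-⅒) = -37/10)
P(Q) = 2*Q*(-2 + Q) (P(Q) = (-2 + Q)*(2*Q) = 2*Q*(-2 + Q))
W(D) = -2 + 2*D (W(D) = 2*(-1 + D) = -2 + 2*D)
W(P(-1)) - x(-3, V(6, 2)) = (-2 + 2*(2*(-1)*(-2 - 1))) - 1*(-37/10) = (-2 + 2*(2*(-1)*(-3))) + 37/10 = (-2 + 2*6) + 37/10 = (-2 + 12) + 37/10 = 10 + 37/10 = 137/10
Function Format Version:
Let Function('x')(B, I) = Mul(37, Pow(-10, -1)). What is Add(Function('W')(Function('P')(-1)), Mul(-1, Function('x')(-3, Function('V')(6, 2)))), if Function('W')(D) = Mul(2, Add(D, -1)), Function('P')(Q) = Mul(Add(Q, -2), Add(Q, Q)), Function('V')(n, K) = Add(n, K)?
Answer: Rational(137, 10) ≈ 13.700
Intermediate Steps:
Function('V')(n, K) = Add(K, n)
Function('x')(B, I) = Rational(-37, 10) (Function('x')(B, I) = Mul(37, Rational(-1, 10)) = Rational(-37, 10))
Function('P')(Q) = Mul(2, Q, Add(-2, Q)) (Function('P')(Q) = Mul(Add(-2, Q), Mul(2, Q)) = Mul(2, Q, Add(-2, Q)))
Function('W')(D) = Add(-2, Mul(2, D)) (Function('W')(D) = Mul(2, Add(-1, D)) = Add(-2, Mul(2, D)))
Add(Function('W')(Function('P')(-1)), Mul(-1, Function('x')(-3, Function('V')(6, 2)))) = Add(Add(-2, Mul(2, Mul(2, -1, Add(-2, -1)))), Mul(-1, Rational(-37, 10))) = Add(Add(-2, Mul(2, Mul(2, -1, -3))), Rational(37, 10)) = Add(Add(-2, Mul(2, 6)), Rational(37, 10)) = Add(Add(-2, 12), Rational(37, 10)) = Add(10, Rational(37, 10)) = Rational(137, 10)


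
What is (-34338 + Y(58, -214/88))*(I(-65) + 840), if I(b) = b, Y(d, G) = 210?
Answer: -26449200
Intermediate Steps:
(-34338 + Y(58, -214/88))*(I(-65) + 840) = (-34338 + 210)*(-65 + 840) = -34128*775 = -26449200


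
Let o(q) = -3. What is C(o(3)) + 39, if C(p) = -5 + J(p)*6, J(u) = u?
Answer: 16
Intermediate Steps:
C(p) = -5 + 6*p (C(p) = -5 + p*6 = -5 + 6*p)
C(o(3)) + 39 = (-5 + 6*(-3)) + 39 = (-5 - 18) + 39 = -23 + 39 = 16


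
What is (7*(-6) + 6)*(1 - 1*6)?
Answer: 180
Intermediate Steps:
(7*(-6) + 6)*(1 - 1*6) = (-42 + 6)*(1 - 6) = -36*(-5) = 180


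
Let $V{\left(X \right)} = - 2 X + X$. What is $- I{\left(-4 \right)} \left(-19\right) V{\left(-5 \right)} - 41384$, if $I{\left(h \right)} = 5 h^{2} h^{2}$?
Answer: $80216$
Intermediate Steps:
$V{\left(X \right)} = - X$
$I{\left(h \right)} = 5 h^{4}$
$- I{\left(-4 \right)} \left(-19\right) V{\left(-5 \right)} - 41384 = - 5 \left(-4\right)^{4} \left(-19\right) \left(\left(-1\right) \left(-5\right)\right) - 41384 = - 5 \cdot 256 \left(-19\right) 5 - 41384 = - 1280 \left(-19\right) 5 - 41384 = - \left(-24320\right) 5 - 41384 = \left(-1\right) \left(-121600\right) - 41384 = 121600 - 41384 = 80216$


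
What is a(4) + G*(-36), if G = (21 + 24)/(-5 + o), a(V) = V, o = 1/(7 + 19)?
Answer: 14212/43 ≈ 330.51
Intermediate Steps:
o = 1/26 ≈ 0.038462
G = -390/43 (G = (21 + 24)/(-5 + 1/26) = 45/(-129/26) = 45*(-26/129) = -390/43 ≈ -9.0698)
a(4) + G*(-36) = 4 - 390/43*(-36) = 4 + 14040/43 = 14212/43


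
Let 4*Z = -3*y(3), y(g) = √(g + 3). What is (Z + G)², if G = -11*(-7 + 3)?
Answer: 15515/8 - 66*√6 ≈ 1777.7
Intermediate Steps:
y(g) = √(3 + g)
G = 44 (G = -11*(-4) = 44)
Z = -3*√6/4 (Z = (-3*√(3 + 3))/4 = (-3*√6)/4 = -3*√6/4 ≈ -1.8371)
(Z + G)² = (-3*√6/4 + 44)² = (44 - 3*√6/4)²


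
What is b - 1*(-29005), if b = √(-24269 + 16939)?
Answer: 29005 + I*√7330 ≈ 29005.0 + 85.615*I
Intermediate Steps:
b = I*√7330 (b = √(-7330) = I*√7330 ≈ 85.615*I)
b - 1*(-29005) = I*√7330 - 1*(-29005) = I*√7330 + 29005 = 29005 + I*√7330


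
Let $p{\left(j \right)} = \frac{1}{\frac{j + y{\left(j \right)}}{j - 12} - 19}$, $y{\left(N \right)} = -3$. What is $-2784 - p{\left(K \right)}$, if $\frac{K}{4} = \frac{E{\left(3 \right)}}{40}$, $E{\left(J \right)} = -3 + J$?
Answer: $- \frac{208796}{75} \approx -2783.9$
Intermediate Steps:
$K = 0$ ($K = 4 \frac{-3 + 3}{40} = 4 \cdot 0 \cdot \frac{1}{40} = 4 \cdot 0 = 0$)
$p{\left(j \right)} = \frac{1}{-19 + \frac{-3 + j}{-12 + j}}$ ($p{\left(j \right)} = \frac{1}{\frac{j - 3}{j - 12} - 19} = \frac{1}{\frac{-3 + j}{-12 + j} - 19} = \frac{1}{-19 + \frac{-3 + j}{-12 + j}}$)
$-2784 - p{\left(K \right)} = -2784 - \frac{12 - 0}{9 \left(-25 + 2 \cdot 0\right)} = -2784 - \frac{12 + 0}{9 \left(-25 + 0\right)} = -2784 - \frac{1}{9} \frac{1}{-25} \cdot 12 = -2784 - \frac{1}{9} \left(- \frac{1}{25}\right) 12 = -2784 - - \frac{4}{75} = -2784 + \frac{4}{75} = - \frac{208796}{75}$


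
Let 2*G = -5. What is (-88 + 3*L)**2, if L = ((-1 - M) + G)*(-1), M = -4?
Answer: 32041/4 ≈ 8010.3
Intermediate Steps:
G = -5/2 (G = (1/2)*(-5) = -5/2 ≈ -2.5000)
L = -1/2 (L = ((-1 - 1*(-4)) - 5/2)*(-1) = ((-1 + 4) - 5/2)*(-1) = (3 - 5/2)*(-1) = (1/2)*(-1) = -1/2 ≈ -0.50000)
(-88 + 3*L)**2 = (-88 + 3*(-1/2))**2 = (-88 - 3/2)**2 = (-179/2)**2 = 32041/4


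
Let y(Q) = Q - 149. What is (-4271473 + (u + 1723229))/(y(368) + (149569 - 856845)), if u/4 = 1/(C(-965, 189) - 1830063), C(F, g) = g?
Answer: 2331482720630/646912610409 ≈ 3.6040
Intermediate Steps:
u = -2/914937 (u = 4/(189 - 1830063) = 4/(-1829874) = 4*(-1/1829874) = -2/914937 ≈ -2.1859e-6)
y(Q) = -149 + Q
(-4271473 + (u + 1723229))/(y(368) + (149569 - 856845)) = (-4271473 + (-2/914937 + 1723229))/((-149 + 368) + (149569 - 856845)) = (-4271473 + 1576645971571/914937)/(219 - 707276) = -2331482720630/914937/(-707057) = -2331482720630/914937*(-1/707057) = 2331482720630/646912610409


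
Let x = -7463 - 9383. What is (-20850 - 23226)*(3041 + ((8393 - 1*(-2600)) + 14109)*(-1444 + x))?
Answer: 20235844268964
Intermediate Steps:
x = -16846
(-20850 - 23226)*(3041 + ((8393 - 1*(-2600)) + 14109)*(-1444 + x)) = (-20850 - 23226)*(3041 + ((8393 - 1*(-2600)) + 14109)*(-1444 - 16846)) = -44076*(3041 + ((8393 + 2600) + 14109)*(-18290)) = -44076*(3041 + (10993 + 14109)*(-18290)) = -44076*(3041 + 25102*(-18290)) = -44076*(3041 - 459115580) = -44076*(-459112539) = 20235844268964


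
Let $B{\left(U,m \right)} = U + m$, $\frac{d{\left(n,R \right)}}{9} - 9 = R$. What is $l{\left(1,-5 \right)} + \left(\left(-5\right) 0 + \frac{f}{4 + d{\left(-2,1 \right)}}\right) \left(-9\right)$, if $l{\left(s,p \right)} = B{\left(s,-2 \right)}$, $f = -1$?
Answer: $- \frac{85}{94} \approx -0.90425$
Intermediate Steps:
$d{\left(n,R \right)} = 81 + 9 R$
$l{\left(s,p \right)} = -2 + s$ ($l{\left(s,p \right)} = s - 2 = -2 + s$)
$l{\left(1,-5 \right)} + \left(\left(-5\right) 0 + \frac{f}{4 + d{\left(-2,1 \right)}}\right) \left(-9\right) = \left(-2 + 1\right) + \left(\left(-5\right) 0 + \frac{1}{4 + \left(81 + 9 \cdot 1\right)} \left(-1\right)\right) \left(-9\right) = -1 + \left(0 + \frac{1}{4 + \left(81 + 9\right)} \left(-1\right)\right) \left(-9\right) = -1 + \left(0 + \frac{1}{4 + 90} \left(-1\right)\right) \left(-9\right) = -1 + \left(0 + \frac{1}{94} \left(-1\right)\right) \left(-9\right) = -1 + \left(0 - \frac{1}{94}\right) \left(-9\right) = -1 - - \frac{9}{94} = -1 + \frac{9}{94} = - \frac{85}{94}$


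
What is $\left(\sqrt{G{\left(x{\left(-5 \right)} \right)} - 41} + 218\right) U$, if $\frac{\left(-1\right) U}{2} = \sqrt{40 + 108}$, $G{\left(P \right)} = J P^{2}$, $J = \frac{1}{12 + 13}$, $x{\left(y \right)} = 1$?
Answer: $\sqrt{37} \left(-872 - \frac{128 i}{5}\right) \approx -5304.2 - 155.72 i$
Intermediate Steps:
$J = \frac{1}{25} \approx 0.04$
$G{\left(P \right)} = \frac{P^{2}}{25}$
$U = - 4 \sqrt{37}$ ($U = - 2 \sqrt{40 + 108} = - 2 \sqrt{148} = - 2 \cdot 2 \sqrt{37} = - 4 \sqrt{37} \approx -24.331$)
$\left(\sqrt{G{\left(x{\left(-5 \right)} \right)} - 41} + 218\right) U = \left(\sqrt{\frac{1^{2}}{25} - 41} + 218\right) \left(- 4 \sqrt{37}\right) = \left(\sqrt{\frac{1}{25} \cdot 1 - 41} + 218\right) \left(- 4 \sqrt{37}\right) = \left(\sqrt{\frac{1}{25} - 41} + 218\right) \left(- 4 \sqrt{37}\right) = \left(\sqrt{- \frac{1024}{25}} + 218\right) \left(- 4 \sqrt{37}\right) = \left(\frac{32 i}{5} + 218\right) \left(- 4 \sqrt{37}\right) = \left(218 + \frac{32 i}{5}\right) \left(- 4 \sqrt{37}\right) = - 4 \sqrt{37} \left(218 + \frac{32 i}{5}\right)$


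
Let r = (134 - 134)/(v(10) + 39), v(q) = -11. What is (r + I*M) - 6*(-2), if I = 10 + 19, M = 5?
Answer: 157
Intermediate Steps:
r = 0 (r = (134 - 134)/(-11 + 39) = 0/28 = 0*(1/28) = 0)
I = 29
(r + I*M) - 6*(-2) = (0 + 29*5) - 6*(-2) = (0 + 145) + 12 = 145 + 12 = 157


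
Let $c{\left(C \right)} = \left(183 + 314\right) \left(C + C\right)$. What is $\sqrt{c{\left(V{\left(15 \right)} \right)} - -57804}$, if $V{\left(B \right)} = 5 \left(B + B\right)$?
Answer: $2 \sqrt{51726} \approx 454.87$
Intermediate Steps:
$V{\left(B \right)} = 10 B$ ($V{\left(B \right)} = 5 \cdot 2 B = 10 B$)
$c{\left(C \right)} = 994 C$ ($c{\left(C \right)} = 497 \cdot 2 C = 994 C$)
$\sqrt{c{\left(V{\left(15 \right)} \right)} - -57804} = \sqrt{994 \cdot 10 \cdot 15 - -57804} = \sqrt{994 \cdot 150 + \left(-110521 + 168325\right)} = \sqrt{149100 + 57804} = \sqrt{206904} = 2 \sqrt{51726}$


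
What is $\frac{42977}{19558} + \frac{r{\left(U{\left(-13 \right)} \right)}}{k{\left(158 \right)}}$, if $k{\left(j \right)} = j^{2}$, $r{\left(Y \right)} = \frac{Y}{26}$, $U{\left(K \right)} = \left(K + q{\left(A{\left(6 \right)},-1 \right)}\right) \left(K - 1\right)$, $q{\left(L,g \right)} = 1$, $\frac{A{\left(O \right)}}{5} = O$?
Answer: $\frac{317023969}{144254474} \approx 2.1977$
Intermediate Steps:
$A{\left(O \right)} = 5 O$
$U{\left(K \right)} = \left(1 + K\right) \left(-1 + K\right)$ ($U{\left(K \right)} = \left(K + 1\right) \left(K - 1\right) = \left(1 + K\right) \left(-1 + K\right)$)
$r{\left(Y \right)} = \frac{Y}{26}$ ($r{\left(Y \right)} = Y \frac{1}{26} = \frac{Y}{26}$)
$\frac{42977}{19558} + \frac{r{\left(U{\left(-13 \right)} \right)}}{k{\left(158 \right)}} = \frac{42977}{19558} + \frac{\frac{1}{26} \left(-1 + \left(-13\right)^{2}\right)}{158^{2}} = 42977 \cdot \frac{1}{19558} + \frac{\frac{1}{26} \left(-1 + 169\right)}{24964} = \frac{3907}{1778} + \frac{1}{26} \cdot 168 \cdot \frac{1}{24964} = \frac{3907}{1778} + \frac{84}{13} \cdot \frac{1}{24964} = \frac{3907}{1778} + \frac{21}{81133} = \frac{317023969}{144254474}$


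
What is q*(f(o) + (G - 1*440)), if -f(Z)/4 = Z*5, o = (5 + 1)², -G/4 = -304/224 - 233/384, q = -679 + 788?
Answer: -84392269/672 ≈ -1.2558e+5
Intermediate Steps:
q = 109
G = 5279/672 (G = -4*(-304/224 - 233/384) = -4*(-304*1/224 - 233*1/384) = -4*(-19/14 - 233/384) = -4*(-5279/2688) = 5279/672 ≈ 7.8557)
o = 36 (o = 6² = 36)
f(Z) = -20*Z (f(Z) = -4*Z*5 = -20*Z)
q*(f(o) + (G - 1*440)) = 109*(-20*36 + (5279/672 - 1*440)) = 109*(-720 + (5279/672 - 440)) = 109*(-720 - 290401/672) = 109*(-774241/672) = -84392269/672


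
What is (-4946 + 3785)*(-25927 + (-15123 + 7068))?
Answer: 39453102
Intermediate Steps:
(-4946 + 3785)*(-25927 + (-15123 + 7068)) = -1161*(-25927 - 8055) = -1161*(-33982) = 39453102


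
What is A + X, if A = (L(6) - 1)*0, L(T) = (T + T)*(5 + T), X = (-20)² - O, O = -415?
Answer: 815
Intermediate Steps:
X = 815 (X = (-20)² - 1*(-415) = 400 + 415 = 815)
L(T) = 2*T*(5 + T) (L(T) = (2*T)*(5 + T) = 2*T*(5 + T))
A = 0 (A = (2*6*(5 + 6) - 1)*0 = (2*6*11 - 1)*0 = (132 - 1)*0 = 131*0 = 0)
A + X = 0 + 815 = 815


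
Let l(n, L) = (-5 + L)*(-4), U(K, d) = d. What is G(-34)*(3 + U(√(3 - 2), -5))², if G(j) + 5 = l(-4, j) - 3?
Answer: 592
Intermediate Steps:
l(n, L) = 20 - 4*L
G(j) = 12 - 4*j (G(j) = -5 + ((20 - 4*j) - 3) = -5 + (17 - 4*j) = 12 - 4*j)
G(-34)*(3 + U(√(3 - 2), -5))² = (12 - 4*(-34))*(3 - 5)² = (12 + 136)*(-2)² = 148*4 = 592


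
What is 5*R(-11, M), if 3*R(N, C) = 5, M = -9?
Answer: 25/3 ≈ 8.3333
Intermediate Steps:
R(N, C) = 5/3 (R(N, C) = (⅓)*5 = 5/3)
5*R(-11, M) = 5*(5/3) = 25/3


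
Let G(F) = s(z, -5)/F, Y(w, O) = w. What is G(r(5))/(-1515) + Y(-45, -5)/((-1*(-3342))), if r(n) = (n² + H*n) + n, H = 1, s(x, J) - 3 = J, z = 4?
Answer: -793147/59069850 ≈ -0.013427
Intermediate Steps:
s(x, J) = 3 + J
r(n) = n² + 2*n (r(n) = (n² + 1*n) + n = (n² + n) + n = (n + n²) + n = n² + 2*n)
G(F) = -2/F (G(F) = (3 - 5)/F = -2/F)
G(r(5))/(-1515) + Y(-45, -5)/((-1*(-3342))) = -2*1/(5*(2 + 5))/(-1515) - 45/((-1*(-3342))) = -2/(5*7)*(-1/1515) - 45/3342 = -2/35*(-1/1515) - 45*1/3342 = -2*1/35*(-1/1515) - 15/1114 = -2/35*(-1/1515) - 15/1114 = 2/53025 - 15/1114 = -793147/59069850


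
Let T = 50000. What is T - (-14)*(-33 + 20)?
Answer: 49818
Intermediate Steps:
T - (-14)*(-33 + 20) = 50000 - (-14)*(-33 + 20) = 50000 - (-14)*(-13) = 50000 - 1*182 = 50000 - 182 = 49818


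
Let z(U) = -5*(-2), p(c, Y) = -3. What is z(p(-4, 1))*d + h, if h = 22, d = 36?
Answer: 382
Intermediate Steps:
z(U) = 10
z(p(-4, 1))*d + h = 10*36 + 22 = 360 + 22 = 382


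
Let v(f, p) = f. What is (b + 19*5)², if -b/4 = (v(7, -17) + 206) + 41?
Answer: 848241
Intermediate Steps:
b = -1016 (b = -4*((7 + 206) + 41) = -4*(213 + 41) = -4*254 = -1016)
(b + 19*5)² = (-1016 + 19*5)² = (-1016 + 95)² = (-921)² = 848241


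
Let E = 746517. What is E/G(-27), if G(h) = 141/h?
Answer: -6718653/47 ≈ -1.4295e+5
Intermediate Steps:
E/G(-27) = 746517/((141/(-27))) = 746517/((141*(-1/27))) = 746517/(-47/9) = 746517*(-9/47) = -6718653/47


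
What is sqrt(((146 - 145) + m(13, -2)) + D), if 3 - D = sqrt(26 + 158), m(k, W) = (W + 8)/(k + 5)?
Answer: sqrt(39 - 18*sqrt(46))/3 ≈ 3.0383*I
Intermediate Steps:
m(k, W) = (8 + W)/(5 + k)
D = 3 - 2*sqrt(46) (D = 3 - sqrt(26 + 158) = 3 - sqrt(184) = 3 - 2*sqrt(46) ≈ -10.565)
sqrt(((146 - 145) + m(13, -2)) + D) = sqrt(((146 - 145) + (8 - 2)/(5 + 13)) + (3 - 2*sqrt(46))) = sqrt((1 + 6/18) + (3 - 2*sqrt(46))) = sqrt((1 + (1/18)*6) + (3 - 2*sqrt(46))) = sqrt((1 + 1/3) + (3 - 2*sqrt(46))) = sqrt(4/3 + (3 - 2*sqrt(46))) = sqrt(13/3 - 2*sqrt(46))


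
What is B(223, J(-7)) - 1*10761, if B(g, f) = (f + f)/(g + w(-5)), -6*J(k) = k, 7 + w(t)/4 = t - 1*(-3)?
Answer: -6036914/561 ≈ -10761.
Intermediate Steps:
w(t) = -16 + 4*t (w(t) = -28 + 4*(t - 1*(-3)) = -28 + 4*(t + 3) = -28 + 4*(3 + t) = -28 + (12 + 4*t) = -16 + 4*t)
J(k) = -k/6
B(g, f) = 2*f/(-36 + g) (B(g, f) = (f + f)/(g + (-16 + 4*(-5))) = (2*f)/(g + (-16 - 20)) = (2*f)/(g - 36) = (2*f)/(-36 + g) = 2*f/(-36 + g))
B(223, J(-7)) - 1*10761 = 2*(-⅙*(-7))/(-36 + 223) - 1*10761 = 2*(7/6)/187 - 10761 = 2*(7/6)*(1/187) - 10761 = 7/561 - 10761 = -6036914/561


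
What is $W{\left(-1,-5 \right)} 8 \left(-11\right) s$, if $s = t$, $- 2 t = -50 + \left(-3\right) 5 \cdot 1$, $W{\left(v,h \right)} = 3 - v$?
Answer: $-11440$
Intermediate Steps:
$t = \frac{65}{2}$ ($t = - \frac{-50 + \left(-3\right) 5 \cdot 1}{2} = - \frac{-50 - 15}{2} = \left(- \frac{1}{2}\right) \left(-65\right) = \frac{65}{2} \approx 32.5$)
$s = \frac{65}{2} \approx 32.5$
$W{\left(-1,-5 \right)} 8 \left(-11\right) s = \left(3 - -1\right) 8 \left(-11\right) \frac{65}{2} = \left(3 + 1\right) 8 \left(-11\right) \frac{65}{2} = 4 \cdot 8 \left(-11\right) \frac{65}{2} = 32 \left(-11\right) \frac{65}{2} = \left(-352\right) \frac{65}{2} = -11440$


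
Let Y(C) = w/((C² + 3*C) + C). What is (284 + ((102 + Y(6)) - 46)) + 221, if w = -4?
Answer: 8414/15 ≈ 560.93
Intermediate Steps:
Y(C) = -4/(C² + 4*C) (Y(C) = -4/((C² + 3*C) + C) = -4/(C² + 4*C))
(284 + ((102 + Y(6)) - 46)) + 221 = (284 + ((102 - 4/(6*(4 + 6))) - 46)) + 221 = (284 + ((102 - 4*⅙/10) - 46)) + 221 = (284 + ((102 - 4*⅙*⅒) - 46)) + 221 = (284 + ((102 - 1/15) - 46)) + 221 = (284 + (1529/15 - 46)) + 221 = (284 + 839/15) + 221 = 5099/15 + 221 = 8414/15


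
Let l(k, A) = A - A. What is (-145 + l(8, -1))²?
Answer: 21025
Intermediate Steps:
l(k, A) = 0
(-145 + l(8, -1))² = (-145 + 0)² = (-145)² = 21025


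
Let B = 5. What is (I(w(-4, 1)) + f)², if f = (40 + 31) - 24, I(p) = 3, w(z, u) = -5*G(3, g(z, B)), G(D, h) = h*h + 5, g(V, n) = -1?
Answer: 2500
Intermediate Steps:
G(D, h) = 5 + h² (G(D, h) = h² + 5 = 5 + h²)
w(z, u) = -30 (w(z, u) = -5*(5 + (-1)²) = -5*(5 + 1) = -5*6 = -30)
f = 47 (f = 71 - 24 = 47)
(I(w(-4, 1)) + f)² = (3 + 47)² = 50² = 2500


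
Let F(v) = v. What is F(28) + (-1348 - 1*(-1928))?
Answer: 608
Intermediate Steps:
F(28) + (-1348 - 1*(-1928)) = 28 + (-1348 - 1*(-1928)) = 28 + (-1348 + 1928) = 28 + 580 = 608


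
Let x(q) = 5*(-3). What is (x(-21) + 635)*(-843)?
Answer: -522660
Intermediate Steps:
x(q) = -15
(x(-21) + 635)*(-843) = (-15 + 635)*(-843) = 620*(-843) = -522660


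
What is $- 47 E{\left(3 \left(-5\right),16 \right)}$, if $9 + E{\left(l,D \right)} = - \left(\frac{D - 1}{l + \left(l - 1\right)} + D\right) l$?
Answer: $- \frac{325992}{31} \approx -10516.0$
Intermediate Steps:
$E{\left(l,D \right)} = -9 - l \left(D + \frac{-1 + D}{-1 + 2 l}\right)$ ($E{\left(l,D \right)} = -9 - \left(\frac{D - 1}{l + \left(l - 1\right)} + D\right) l = -9 - \left(\frac{-1 + D}{l + \left(l - 1\right)} + D\right) l = -9 - \left(\frac{-1 + D}{l + \left(-1 + l\right)} + D\right) l = -9 - \left(\frac{-1 + D}{-1 + 2 l} + D\right) l = -9 - \left(D + \frac{-1 + D}{-1 + 2 l}\right) l = -9 - l \left(D + \frac{-1 + D}{-1 + 2 l}\right)$)
$- 47 E{\left(3 \left(-5\right),16 \right)} = - 47 \frac{9 - 17 \cdot 3 \left(-5\right) - 32 \left(3 \left(-5\right)\right)^{2}}{-1 + 2 \cdot 3 \left(-5\right)} = - 47 \frac{9 - -255 - 32 \left(-15\right)^{2}}{-1 + 2 \left(-15\right)} = - 47 \frac{9 + 255 - 32 \cdot 225}{-1 - 30} = - 47 \frac{9 + 255 - 7200}{-31} = - 47 \left(\left(- \frac{1}{31}\right) \left(-6936\right)\right) = \left(-47\right) \frac{6936}{31} = - \frac{325992}{31}$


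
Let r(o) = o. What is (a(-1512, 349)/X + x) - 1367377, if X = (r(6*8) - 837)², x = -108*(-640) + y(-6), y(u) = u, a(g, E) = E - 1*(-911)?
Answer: -89799553307/69169 ≈ -1.2983e+6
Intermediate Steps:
a(g, E) = 911 + E (a(g, E) = E + 911 = 911 + E)
x = 69114 (x = -108*(-640) - 6 = 69120 - 6 = 69114)
X = 622521 (X = (6*8 - 837)² = (48 - 837)² = (-789)² = 622521)
(a(-1512, 349)/X + x) - 1367377 = ((911 + 349)/622521 + 69114) - 1367377 = (1260*(1/622521) + 69114) - 1367377 = (140/69169 + 69114) - 1367377 = 4780546406/69169 - 1367377 = -89799553307/69169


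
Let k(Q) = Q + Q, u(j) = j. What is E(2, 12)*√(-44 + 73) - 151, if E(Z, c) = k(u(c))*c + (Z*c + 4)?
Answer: -151 + 316*√29 ≈ 1550.7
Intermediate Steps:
k(Q) = 2*Q
E(Z, c) = 4 + 2*c² + Z*c (E(Z, c) = (2*c)*c + (Z*c + 4) = 2*c² + (4 + Z*c) = 4 + 2*c² + Z*c)
E(2, 12)*√(-44 + 73) - 151 = (4 + 2*12² + 2*12)*√(-44 + 73) - 151 = (4 + 2*144 + 24)*√29 - 151 = (4 + 288 + 24)*√29 - 151 = 316*√29 - 151 = -151 + 316*√29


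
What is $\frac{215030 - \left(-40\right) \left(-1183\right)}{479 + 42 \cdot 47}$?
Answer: $\frac{167710}{2453} \approx 68.369$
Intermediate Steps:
$\frac{215030 - \left(-40\right) \left(-1183\right)}{479 + 42 \cdot 47} = \frac{215030 - 47320}{479 + 1974} = \frac{215030 - 47320}{2453} = 167710 \cdot \frac{1}{2453} = \frac{167710}{2453}$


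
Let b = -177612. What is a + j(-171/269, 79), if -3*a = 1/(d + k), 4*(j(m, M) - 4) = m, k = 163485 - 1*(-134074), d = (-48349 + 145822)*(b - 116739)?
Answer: 88934857394303/23153618813448 ≈ 3.8411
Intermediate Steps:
d = -28691275023 (d = (-48349 + 145822)*(-177612 - 116739) = 97473*(-294351) = -28691275023)
k = 297559 (k = 163485 + 134074 = 297559)
j(m, M) = 4 + m/4
a = 1/86072932392 (a = -1/(3*(-28691275023 + 297559)) = -⅓/(-28690977464) = -⅓*(-1/28690977464) = 1/86072932392 ≈ 1.1618e-11)
a + j(-171/269, 79) = 1/86072932392 + (4 + (-171/269)/4) = 1/86072932392 + (4 + (-171*1/269)/4) = 1/86072932392 + (4 + (¼)*(-171/269)) = 1/86072932392 + (4 - 171/1076) = 1/86072932392 + 4133/1076 = 88934857394303/23153618813448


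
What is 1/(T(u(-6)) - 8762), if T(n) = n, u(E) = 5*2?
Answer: -1/8752 ≈ -0.00011426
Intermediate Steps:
u(E) = 10
1/(T(u(-6)) - 8762) = 1/(10 - 8762) = 1/(-8752) = -1/8752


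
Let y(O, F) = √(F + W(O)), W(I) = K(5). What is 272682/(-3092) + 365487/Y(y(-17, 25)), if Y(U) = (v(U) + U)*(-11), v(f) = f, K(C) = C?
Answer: -136341/1546 - 121829*√30/220 ≈ -3121.3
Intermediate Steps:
W(I) = 5
y(O, F) = √(5 + F) (y(O, F) = √(F + 5) = √(5 + F))
Y(U) = -22*U (Y(U) = (U + U)*(-11) = (2*U)*(-11) = -22*U)
272682/(-3092) + 365487/Y(y(-17, 25)) = 272682/(-3092) + 365487/((-22*√(5 + 25))) = 272682*(-1/3092) + 365487/((-22*√30)) = -136341/1546 + 365487*(-√30/660) = -136341/1546 - 121829*√30/220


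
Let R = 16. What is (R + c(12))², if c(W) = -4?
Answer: 144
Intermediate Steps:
(R + c(12))² = (16 - 4)² = 12² = 144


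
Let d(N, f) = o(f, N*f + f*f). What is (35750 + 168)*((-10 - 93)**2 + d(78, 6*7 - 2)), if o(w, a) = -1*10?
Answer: 380694882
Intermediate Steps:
o(w, a) = -10
d(N, f) = -10
(35750 + 168)*((-10 - 93)**2 + d(78, 6*7 - 2)) = (35750 + 168)*((-10 - 93)**2 - 10) = 35918*((-103)**2 - 10) = 35918*(10609 - 10) = 35918*10599 = 380694882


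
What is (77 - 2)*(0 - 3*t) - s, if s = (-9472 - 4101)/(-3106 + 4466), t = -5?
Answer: 1543573/1360 ≈ 1135.0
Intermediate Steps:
s = -13573/1360 ≈ -9.9801
(77 - 2)*(0 - 3*t) - s = (77 - 2)*(0 - 3*(-5)) - 1*(-13573/1360) = 75*(0 + 15) + 13573/1360 = 75*15 + 13573/1360 = 1125 + 13573/1360 = 1543573/1360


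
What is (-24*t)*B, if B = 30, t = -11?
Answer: 7920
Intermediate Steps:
(-24*t)*B = -24*(-11)*30 = 264*30 = 7920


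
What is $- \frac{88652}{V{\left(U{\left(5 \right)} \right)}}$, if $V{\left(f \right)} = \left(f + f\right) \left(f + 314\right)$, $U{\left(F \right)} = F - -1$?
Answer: $- \frac{22163}{960} \approx -23.086$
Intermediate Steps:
$U{\left(F \right)} = 1 + F$ ($U{\left(F \right)} = F + 1 = 1 + F$)
$V{\left(f \right)} = 2 f \left(314 + f\right)$
$- \frac{88652}{V{\left(U{\left(5 \right)} \right)}} = - \frac{88652}{2 \left(1 + 5\right) \left(314 + \left(1 + 5\right)\right)} = - \frac{88652}{2 \cdot 6 \left(314 + 6\right)} = - \frac{88652}{2 \cdot 6 \cdot 320} = - \frac{88652}{3840} = \left(-88652\right) \frac{1}{3840} = - \frac{22163}{960}$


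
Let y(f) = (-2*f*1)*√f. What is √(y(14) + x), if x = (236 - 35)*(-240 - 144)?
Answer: 2*√(-19296 - 7*√14) ≈ 278.01*I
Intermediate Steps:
x = -77184 (x = 201*(-384) = -77184)
y(f) = -2*f^(3/2) (y(f) = (-2*f)*√f = -2*f^(3/2))
√(y(14) + x) = √(-28*√14 - 77184) = √(-77184 - 28*√14)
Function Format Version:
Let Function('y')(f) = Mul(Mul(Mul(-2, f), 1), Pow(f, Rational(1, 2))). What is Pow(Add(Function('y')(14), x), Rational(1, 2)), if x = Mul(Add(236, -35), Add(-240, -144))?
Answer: Mul(2, Pow(Add(-19296, Mul(-7, Pow(14, Rational(1, 2)))), Rational(1, 2))) ≈ Mul(278.01, I)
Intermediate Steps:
x = -77184 (x = Mul(201, -384) = -77184)
Function('y')(f) = Mul(-2, Pow(f, Rational(3, 2))) (Function('y')(f) = Mul(Mul(-2, f), Pow(f, Rational(1, 2))) = Mul(-2, Pow(f, Rational(3, 2))))
Pow(Add(Function('y')(14), x), Rational(1, 2)) = Pow(Add(Mul(-2, Pow(14, Rational(3, 2))), -77184), Rational(1, 2)) = Pow(Add(Mul(-2, Mul(14, Pow(14, Rational(1, 2)))), -77184), Rational(1, 2)) = Pow(Add(Mul(-28, Pow(14, Rational(1, 2))), -77184), Rational(1, 2)) = Pow(Add(-77184, Mul(-28, Pow(14, Rational(1, 2)))), Rational(1, 2))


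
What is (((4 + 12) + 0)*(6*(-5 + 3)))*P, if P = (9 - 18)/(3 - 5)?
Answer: -864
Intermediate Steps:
P = 9/2 (P = -9/(-2) = -9*(-½) = 9/2 ≈ 4.5000)
(((4 + 12) + 0)*(6*(-5 + 3)))*P = (((4 + 12) + 0)*(6*(-5 + 3)))*(9/2) = ((16 + 0)*(6*(-2)))*(9/2) = (16*(-12))*(9/2) = -192*9/2 = -864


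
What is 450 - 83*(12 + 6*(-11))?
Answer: 4932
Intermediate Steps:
450 - 83*(12 + 6*(-11)) = 450 - 83*(12 - 66) = 450 - 83*(-54) = 450 + 4482 = 4932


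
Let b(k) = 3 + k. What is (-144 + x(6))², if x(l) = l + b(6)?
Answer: 16641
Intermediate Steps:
x(l) = 9 + l (x(l) = l + (3 + 6) = l + 9 = 9 + l)
(-144 + x(6))² = (-144 + (9 + 6))² = (-144 + 15)² = (-129)² = 16641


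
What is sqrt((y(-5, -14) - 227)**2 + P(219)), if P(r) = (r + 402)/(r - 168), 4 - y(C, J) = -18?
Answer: 2*sqrt(3037186)/17 ≈ 205.03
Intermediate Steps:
y(C, J) = 22 (y(C, J) = 4 - 1*(-18) = 4 + 18 = 22)
P(r) = (402 + r)/(-168 + r)
sqrt((y(-5, -14) - 227)**2 + P(219)) = sqrt((22 - 227)**2 + (402 + 219)/(-168 + 219)) = sqrt((-205)**2 + 621/51) = sqrt(42025 + (1/51)*621) = sqrt(42025 + 207/17) = sqrt(714632/17) = 2*sqrt(3037186)/17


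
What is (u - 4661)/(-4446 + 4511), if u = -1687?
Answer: -6348/65 ≈ -97.661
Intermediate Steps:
(u - 4661)/(-4446 + 4511) = (-1687 - 4661)/(-4446 + 4511) = -6348/65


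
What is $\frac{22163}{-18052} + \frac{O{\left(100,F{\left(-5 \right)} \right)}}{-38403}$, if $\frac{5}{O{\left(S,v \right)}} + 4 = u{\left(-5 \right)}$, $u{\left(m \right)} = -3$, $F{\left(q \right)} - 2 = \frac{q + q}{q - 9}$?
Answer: $- \frac{5957789563}{4852756692} \approx -1.2277$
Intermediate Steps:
$F{\left(q \right)} = 2 + \frac{2 q}{-9 + q}$ ($F{\left(q \right)} = 2 + \frac{q + q}{q - 9} = 2 + \frac{2 q}{-9 + q}$)
$O{\left(S,v \right)} = - \frac{5}{7}$ ($O{\left(S,v \right)} = \frac{5}{-4 - 3} = \frac{5}{-7} = 5 \left(- \frac{1}{7}\right) = - \frac{5}{7}$)
$\frac{22163}{-18052} + \frac{O{\left(100,F{\left(-5 \right)} \right)}}{-38403} = \frac{22163}{-18052} - \frac{5}{7 \left(-38403\right)} = 22163 \left(- \frac{1}{18052}\right) - - \frac{5}{268821} = - \frac{22163}{18052} + \frac{5}{268821} = - \frac{5957789563}{4852756692}$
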